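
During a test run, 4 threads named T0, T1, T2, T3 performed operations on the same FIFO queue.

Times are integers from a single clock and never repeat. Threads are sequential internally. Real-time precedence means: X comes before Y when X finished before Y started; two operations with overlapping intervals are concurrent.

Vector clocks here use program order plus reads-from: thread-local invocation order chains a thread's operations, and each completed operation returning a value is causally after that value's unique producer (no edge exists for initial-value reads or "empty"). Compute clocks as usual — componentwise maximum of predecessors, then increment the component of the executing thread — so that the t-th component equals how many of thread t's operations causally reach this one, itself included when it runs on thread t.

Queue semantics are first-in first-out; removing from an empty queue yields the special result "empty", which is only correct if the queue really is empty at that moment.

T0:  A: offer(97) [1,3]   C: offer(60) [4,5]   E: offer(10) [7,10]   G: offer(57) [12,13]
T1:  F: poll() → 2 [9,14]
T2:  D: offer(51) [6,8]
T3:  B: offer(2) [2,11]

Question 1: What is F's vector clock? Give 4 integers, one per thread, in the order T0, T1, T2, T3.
B (invocation 2): nothing precedes it; T3's component alone gives (0, 0, 0, 1)
D (invocation 6): nothing precedes it; T2's component alone gives (0, 0, 1, 0)
A (invocation 1): nothing precedes it; T0's component alone gives (1, 0, 0, 0)
from VC(B)=(0, 0, 0, 1), F (invoked 9) maxes components and bumps T1 → (0, 1, 0, 1)
from VC(A)=(1, 0, 0, 0), C (invoked 4) maxes components and bumps T0 → (2, 0, 0, 0)
from VC(C)=(2, 0, 0, 0), E (invoked 7) maxes components and bumps T0 → (3, 0, 0, 0)
from VC(E)=(3, 0, 0, 0), G (invoked 12) maxes components and bumps T0 → (4, 0, 0, 0)
target: VC(F) = (0, 1, 0, 1)

(0, 1, 0, 1)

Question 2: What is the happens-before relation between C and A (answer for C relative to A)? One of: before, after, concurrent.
C spans [4,5], A spans [1,3]
resp(A)=3 < inv(C)=4

after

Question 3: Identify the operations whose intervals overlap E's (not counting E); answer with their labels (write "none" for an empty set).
E spans [7,10]; an op avoiding the whole window 7..10 is ordered, any other is concurrent
A [1,3]: before
B [2,11]: concurrent
C [4,5]: before
D [6,8]: concurrent
F [9,14]: concurrent
G [12,13]: after

B, D, F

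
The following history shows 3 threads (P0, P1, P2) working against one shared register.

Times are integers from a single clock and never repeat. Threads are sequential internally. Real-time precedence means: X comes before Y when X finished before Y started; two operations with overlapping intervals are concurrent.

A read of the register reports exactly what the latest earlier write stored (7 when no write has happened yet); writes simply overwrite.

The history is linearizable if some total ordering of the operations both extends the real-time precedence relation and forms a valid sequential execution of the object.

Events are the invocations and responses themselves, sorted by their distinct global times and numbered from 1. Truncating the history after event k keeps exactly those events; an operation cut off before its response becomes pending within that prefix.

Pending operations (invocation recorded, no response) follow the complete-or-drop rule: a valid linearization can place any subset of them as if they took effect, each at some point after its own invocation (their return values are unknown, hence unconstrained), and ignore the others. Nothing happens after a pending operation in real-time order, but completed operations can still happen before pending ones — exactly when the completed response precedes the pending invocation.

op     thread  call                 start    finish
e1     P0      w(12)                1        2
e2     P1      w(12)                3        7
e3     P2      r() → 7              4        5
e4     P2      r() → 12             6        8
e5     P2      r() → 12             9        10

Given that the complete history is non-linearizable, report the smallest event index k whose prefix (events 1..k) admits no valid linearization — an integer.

5

events 1..4 are still linearizable — one witness is e1:
step 1: e1 w(12) — value 12
at event 5 (e3's time-5 response) nothing linearizes any more
completion choices over the 1 pending operation (e2) were checked; none helps
for example e1, e3 (pending dropped) fails at step 2: e3 r() → 7 is not legal there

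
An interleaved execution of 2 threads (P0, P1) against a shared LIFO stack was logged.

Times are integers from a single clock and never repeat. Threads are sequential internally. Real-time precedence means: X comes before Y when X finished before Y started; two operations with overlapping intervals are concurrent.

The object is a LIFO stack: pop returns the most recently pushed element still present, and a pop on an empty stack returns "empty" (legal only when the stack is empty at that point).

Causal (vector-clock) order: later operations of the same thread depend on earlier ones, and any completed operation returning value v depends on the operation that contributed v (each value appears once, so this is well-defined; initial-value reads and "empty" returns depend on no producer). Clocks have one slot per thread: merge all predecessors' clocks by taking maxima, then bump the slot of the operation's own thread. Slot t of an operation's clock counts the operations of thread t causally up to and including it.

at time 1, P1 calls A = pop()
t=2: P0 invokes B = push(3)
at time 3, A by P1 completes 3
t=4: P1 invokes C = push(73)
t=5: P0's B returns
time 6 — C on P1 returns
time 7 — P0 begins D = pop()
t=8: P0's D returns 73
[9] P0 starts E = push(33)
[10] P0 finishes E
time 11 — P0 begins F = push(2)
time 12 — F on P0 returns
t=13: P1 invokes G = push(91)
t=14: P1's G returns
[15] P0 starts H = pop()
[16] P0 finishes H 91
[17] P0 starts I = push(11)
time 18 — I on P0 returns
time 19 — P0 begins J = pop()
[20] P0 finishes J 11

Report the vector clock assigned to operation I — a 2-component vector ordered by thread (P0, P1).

(6, 3)

B, invoked 2, has no incoming edges; only P0's bump applies → (1, 0)
A, invoked 1, takes VC(B)=(1, 0) under max, adds 1 for P1 → (1, 1)
C, invoked 4, takes VC(A)=(1, 1) under max, adds 1 for P1 → (1, 2)
G, invoked 13, takes VC(C)=(1, 2) under max, adds 1 for P1 → (1, 3)
D, invoked 7, takes VC(B)=(1, 0), VC(C)=(1, 2) under max, adds 1 for P0 → (2, 2)
E, invoked 9, takes VC(D)=(2, 2) under max, adds 1 for P0 → (3, 2)
F, invoked 11, takes VC(E)=(3, 2) under max, adds 1 for P0 → (4, 2)
H, invoked 15, takes VC(F)=(4, 2), VC(G)=(1, 3) under max, adds 1 for P0 → (5, 3)
I, invoked 17, takes VC(H)=(5, 3) under max, adds 1 for P0 → (6, 3)
J, invoked 19, takes VC(I)=(6, 3) under max, adds 1 for P0 → (7, 3)
target: VC(I) = (6, 3)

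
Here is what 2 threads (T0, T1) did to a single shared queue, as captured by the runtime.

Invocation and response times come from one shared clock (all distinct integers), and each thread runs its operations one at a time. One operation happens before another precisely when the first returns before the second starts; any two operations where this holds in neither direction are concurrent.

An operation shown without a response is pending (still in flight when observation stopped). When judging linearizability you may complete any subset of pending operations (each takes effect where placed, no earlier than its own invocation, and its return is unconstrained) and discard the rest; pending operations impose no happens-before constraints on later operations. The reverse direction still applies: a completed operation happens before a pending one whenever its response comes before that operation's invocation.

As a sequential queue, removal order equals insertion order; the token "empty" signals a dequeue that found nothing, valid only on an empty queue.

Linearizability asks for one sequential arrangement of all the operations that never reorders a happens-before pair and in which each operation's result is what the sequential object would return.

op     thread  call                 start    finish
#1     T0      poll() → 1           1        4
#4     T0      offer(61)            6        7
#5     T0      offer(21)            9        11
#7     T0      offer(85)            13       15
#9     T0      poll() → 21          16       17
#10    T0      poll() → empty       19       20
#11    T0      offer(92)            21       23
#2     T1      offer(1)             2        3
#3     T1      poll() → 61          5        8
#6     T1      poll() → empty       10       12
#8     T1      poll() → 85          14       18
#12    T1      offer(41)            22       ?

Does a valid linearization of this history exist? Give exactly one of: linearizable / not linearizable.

linearizable

one valid linearization: #2, #1, #4, #3, #6, #5, #7, #9, #8, #10, #11
step 1: #2 offer(1) — queue <1>
step 2: #1 poll() → 1 — queue <>
step 3: #4 offer(61) — queue <61>
step 4: #3 poll() → 61 — queue <>
step 5: #6 poll() → empty — queue <>
step 6: #5 offer(21) — queue <21>
step 7: #7 offer(85) — queue <21,85>
step 8: #9 poll() → 21 — queue <85>
step 9: #8 poll() → 85 — queue <>
step 10: #10 poll() → empty — queue <>
step 11: #11 offer(92) — queue <92>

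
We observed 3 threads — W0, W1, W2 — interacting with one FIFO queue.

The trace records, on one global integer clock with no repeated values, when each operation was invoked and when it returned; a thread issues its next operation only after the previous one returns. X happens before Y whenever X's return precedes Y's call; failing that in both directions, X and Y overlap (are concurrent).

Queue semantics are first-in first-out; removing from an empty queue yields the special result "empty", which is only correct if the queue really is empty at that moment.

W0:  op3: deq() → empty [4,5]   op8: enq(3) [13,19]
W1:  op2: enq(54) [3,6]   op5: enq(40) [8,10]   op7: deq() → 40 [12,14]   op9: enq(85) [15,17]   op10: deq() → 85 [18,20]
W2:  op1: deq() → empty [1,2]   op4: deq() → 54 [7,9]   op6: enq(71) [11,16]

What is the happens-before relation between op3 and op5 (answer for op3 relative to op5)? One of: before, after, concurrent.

op3 spans [4,5], op5 spans [8,10]
resp(op3)=5 < inv(op5)=8

before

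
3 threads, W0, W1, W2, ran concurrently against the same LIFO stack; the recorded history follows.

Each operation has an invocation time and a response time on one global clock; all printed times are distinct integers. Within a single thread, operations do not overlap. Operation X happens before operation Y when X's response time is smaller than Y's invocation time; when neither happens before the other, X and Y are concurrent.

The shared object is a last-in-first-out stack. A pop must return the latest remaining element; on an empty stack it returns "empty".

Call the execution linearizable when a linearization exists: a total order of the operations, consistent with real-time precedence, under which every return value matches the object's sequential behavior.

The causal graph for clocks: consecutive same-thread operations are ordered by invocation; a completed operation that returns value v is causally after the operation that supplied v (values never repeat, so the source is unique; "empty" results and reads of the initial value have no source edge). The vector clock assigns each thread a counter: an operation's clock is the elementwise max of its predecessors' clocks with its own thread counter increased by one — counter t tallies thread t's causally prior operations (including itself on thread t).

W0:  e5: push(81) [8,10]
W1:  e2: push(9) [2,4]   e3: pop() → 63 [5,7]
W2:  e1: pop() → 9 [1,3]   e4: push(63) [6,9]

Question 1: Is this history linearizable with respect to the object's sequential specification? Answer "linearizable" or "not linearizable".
linearizable

one valid linearization: e2, e1, e4, e3, e5
step 1: e2 push(9) — stack <9>
step 2: e1 pop() → 9 — stack <>
step 3: e4 push(63) — stack <63>
step 4: e3 pop() → 63 — stack <>
step 5: e5 push(81) — stack <81>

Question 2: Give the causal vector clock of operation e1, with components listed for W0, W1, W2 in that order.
Answer: (0, 1, 1)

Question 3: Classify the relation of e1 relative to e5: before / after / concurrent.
Answer: before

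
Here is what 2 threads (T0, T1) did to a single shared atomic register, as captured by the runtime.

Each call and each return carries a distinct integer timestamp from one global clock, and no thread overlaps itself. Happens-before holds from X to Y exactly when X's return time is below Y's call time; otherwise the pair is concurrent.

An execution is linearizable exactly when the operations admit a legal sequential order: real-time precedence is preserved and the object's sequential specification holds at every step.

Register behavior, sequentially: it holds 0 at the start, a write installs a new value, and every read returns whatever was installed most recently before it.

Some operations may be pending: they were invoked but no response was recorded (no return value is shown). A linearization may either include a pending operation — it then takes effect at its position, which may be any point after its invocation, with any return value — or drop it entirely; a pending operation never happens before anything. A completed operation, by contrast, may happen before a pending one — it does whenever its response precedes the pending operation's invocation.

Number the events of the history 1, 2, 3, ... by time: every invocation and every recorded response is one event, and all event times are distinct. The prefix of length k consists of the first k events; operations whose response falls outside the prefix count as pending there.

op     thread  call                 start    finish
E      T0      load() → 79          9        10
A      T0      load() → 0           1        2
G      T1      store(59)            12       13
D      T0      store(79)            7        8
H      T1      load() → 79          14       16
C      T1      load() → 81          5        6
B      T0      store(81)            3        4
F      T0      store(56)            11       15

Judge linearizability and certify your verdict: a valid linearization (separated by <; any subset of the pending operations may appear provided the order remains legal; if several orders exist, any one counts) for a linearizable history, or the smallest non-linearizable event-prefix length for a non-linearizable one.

already the first 16 events (up to H's response at time 16) admit no linearization; the first 15 still do
every one of the 3 real-time-consistent orders over 8 completed atomic register ops fails the sequential spec
for example A, B, C, D, E, F, G, H fails at step 8: H load() → 79 is not legal there
for example A, B, C, D, E, G, F, H fails at step 8: H load() → 79 is not legal there

not linearizable — minimal violating prefix: 16 events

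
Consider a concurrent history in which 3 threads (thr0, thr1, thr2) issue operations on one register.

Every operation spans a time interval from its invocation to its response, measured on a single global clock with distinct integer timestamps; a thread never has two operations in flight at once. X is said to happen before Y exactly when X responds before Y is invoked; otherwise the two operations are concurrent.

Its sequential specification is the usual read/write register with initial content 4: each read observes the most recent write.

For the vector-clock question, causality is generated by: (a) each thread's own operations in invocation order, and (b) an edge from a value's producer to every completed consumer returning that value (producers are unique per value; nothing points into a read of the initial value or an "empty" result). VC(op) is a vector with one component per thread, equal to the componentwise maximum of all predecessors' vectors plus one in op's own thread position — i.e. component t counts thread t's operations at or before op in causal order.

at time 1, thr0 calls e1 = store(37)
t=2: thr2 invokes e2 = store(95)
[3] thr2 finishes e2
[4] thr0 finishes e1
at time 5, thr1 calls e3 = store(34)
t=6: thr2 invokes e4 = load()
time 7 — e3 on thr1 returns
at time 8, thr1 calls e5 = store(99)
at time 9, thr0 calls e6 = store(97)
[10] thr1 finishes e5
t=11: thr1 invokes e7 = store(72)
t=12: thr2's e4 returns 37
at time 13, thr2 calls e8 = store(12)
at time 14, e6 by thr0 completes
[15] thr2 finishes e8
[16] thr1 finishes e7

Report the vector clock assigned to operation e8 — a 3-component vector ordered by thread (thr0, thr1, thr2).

e2 (invocation 2): nothing precedes it; thr2's component alone gives (0, 0, 1)
e3 (invocation 5): nothing precedes it; thr1's component alone gives (0, 1, 0)
e1 (invocation 1): nothing precedes it; thr0's component alone gives (1, 0, 0)
invoked at 8, e5 merges VC(e3)=(0, 1, 0) and bumps thr1's slot → (0, 2, 0)
invoked at 9, e6 merges VC(e1)=(1, 0, 0) and bumps thr0's slot → (2, 0, 0)
invoked at 11, e7 merges VC(e5)=(0, 2, 0) and bumps thr1's slot → (0, 3, 0)
invoked at 6, e4 merges VC(e1)=(1, 0, 0), VC(e2)=(0, 0, 1) and bumps thr2's slot → (1, 0, 2)
invoked at 13, e8 merges VC(e4)=(1, 0, 2) and bumps thr2's slot → (1, 0, 3)
target: VC(e8) = (1, 0, 3)

(1, 0, 3)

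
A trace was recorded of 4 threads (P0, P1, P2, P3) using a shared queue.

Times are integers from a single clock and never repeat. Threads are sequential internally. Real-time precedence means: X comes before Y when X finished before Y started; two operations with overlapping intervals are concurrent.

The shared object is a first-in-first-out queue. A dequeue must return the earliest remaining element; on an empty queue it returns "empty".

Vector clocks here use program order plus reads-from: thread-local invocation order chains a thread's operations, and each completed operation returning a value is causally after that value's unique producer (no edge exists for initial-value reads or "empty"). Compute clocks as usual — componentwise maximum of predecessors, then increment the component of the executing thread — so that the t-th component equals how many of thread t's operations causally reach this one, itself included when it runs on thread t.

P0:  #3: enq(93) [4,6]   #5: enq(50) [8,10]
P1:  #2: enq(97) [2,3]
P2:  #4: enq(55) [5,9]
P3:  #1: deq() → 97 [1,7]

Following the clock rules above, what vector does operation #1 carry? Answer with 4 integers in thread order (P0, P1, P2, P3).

#4 (invocation 5): nothing precedes it; P2's component alone gives (0, 0, 1, 0)
#2 (invocation 2): nothing precedes it; P1's component alone gives (0, 1, 0, 0)
#3 (invocation 4): nothing precedes it; P0's component alone gives (1, 0, 0, 0)
merge at #1 (invoked 1): VC(#2)=(0, 1, 0, 0), own-thread bump on P3 → (0, 1, 0, 1)
merge at #5 (invoked 8): VC(#3)=(1, 0, 0, 0), own-thread bump on P0 → (2, 0, 0, 0)
target: VC(#1) = (0, 1, 0, 1)

(0, 1, 0, 1)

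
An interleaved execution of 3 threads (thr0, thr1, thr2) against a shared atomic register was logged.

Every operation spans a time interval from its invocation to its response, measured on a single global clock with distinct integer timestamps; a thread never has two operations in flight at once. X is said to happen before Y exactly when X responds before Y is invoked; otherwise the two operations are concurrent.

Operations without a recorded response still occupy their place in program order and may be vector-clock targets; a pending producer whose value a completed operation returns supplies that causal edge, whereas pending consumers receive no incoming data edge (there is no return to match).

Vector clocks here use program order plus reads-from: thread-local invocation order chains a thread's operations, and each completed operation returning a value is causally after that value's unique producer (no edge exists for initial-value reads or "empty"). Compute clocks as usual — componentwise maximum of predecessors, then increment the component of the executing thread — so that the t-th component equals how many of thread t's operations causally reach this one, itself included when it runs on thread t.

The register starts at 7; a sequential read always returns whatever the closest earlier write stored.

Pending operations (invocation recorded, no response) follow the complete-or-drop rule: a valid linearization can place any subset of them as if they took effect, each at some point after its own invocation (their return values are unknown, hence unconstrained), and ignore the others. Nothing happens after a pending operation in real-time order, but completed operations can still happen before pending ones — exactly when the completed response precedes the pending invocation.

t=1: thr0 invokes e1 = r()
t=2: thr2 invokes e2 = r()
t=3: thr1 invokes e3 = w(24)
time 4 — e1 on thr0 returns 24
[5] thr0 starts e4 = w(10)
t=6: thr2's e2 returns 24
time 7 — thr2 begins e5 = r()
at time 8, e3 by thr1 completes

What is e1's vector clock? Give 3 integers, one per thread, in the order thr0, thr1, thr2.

no predecessors for e3 (invoked 3): thr1 increments from zero → (0, 1, 0)
e2, invoked 2, takes VC(e3)=(0, 1, 0) under max, adds 1 for thr2 → (0, 1, 1)
e1, invoked 1, takes VC(e3)=(0, 1, 0) under max, adds 1 for thr0 → (1, 1, 0)
e5, invoked 7, takes VC(e2)=(0, 1, 1) under max, adds 1 for thr2 → (0, 1, 2)
e4, invoked 5, takes VC(e1)=(1, 1, 0) under max, adds 1 for thr0 → (2, 1, 0)
target: VC(e1) = (1, 1, 0)

(1, 1, 0)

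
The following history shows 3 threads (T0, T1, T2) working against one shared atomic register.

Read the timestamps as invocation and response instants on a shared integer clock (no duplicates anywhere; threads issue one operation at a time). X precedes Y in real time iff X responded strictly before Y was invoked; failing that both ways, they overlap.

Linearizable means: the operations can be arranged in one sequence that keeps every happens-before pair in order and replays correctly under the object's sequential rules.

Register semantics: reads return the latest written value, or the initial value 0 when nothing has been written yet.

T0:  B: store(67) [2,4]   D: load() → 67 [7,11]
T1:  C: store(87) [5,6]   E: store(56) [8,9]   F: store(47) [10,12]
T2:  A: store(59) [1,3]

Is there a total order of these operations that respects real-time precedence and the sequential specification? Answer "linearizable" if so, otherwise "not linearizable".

through event 10 a valid linearization exists; event 11 (D responding at time 11) ends that
every one of the 4 real-time-consistent orders over 5 completed atomic register ops fails the sequential spec
including or dropping the 1 pending operation (F) in any combination fails
for example A, B, C, D, E (pending dropped) fails at step 4: D load() → 67 is not legal there
for example A, B, C, E, D (pending dropped) fails at step 5: D load() → 67 is not legal there

not linearizable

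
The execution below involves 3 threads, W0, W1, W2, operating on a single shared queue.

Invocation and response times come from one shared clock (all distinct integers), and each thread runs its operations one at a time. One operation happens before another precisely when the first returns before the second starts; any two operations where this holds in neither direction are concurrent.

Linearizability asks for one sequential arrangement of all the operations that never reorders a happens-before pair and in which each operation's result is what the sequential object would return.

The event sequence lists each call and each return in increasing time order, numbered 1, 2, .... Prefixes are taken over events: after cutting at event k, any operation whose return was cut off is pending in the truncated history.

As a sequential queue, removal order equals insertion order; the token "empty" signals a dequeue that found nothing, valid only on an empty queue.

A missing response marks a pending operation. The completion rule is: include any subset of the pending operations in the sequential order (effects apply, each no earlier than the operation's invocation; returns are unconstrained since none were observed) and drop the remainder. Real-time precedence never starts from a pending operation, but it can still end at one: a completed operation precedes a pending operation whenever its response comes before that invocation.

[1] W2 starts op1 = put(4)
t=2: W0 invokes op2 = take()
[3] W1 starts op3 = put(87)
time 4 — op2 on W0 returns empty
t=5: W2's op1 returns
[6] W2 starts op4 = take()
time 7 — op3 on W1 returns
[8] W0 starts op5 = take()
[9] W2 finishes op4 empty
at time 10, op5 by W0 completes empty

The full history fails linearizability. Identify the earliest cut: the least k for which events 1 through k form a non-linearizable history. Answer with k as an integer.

9

events 1..8 are linearizable, e.g. via op2, op1, op3:
after step 1 (op2 take() → empty): queue <>
after step 2 (op1 put(4)): queue <4>
after step 3 (op3 put(87)): queue <4,87>
with event 9 included (op4 responding at time 9), all real-time-consistent orders fail
including or dropping the 1 pending operation (op5) in any combination fails
sample order op1, op2, op3, op4 (pending dropped) stalls at step 2 — op2 take() → empty has no legal effect
sample order op1, op2, op4, op3 (pending dropped) stalls at step 2 — op2 take() → empty has no legal effect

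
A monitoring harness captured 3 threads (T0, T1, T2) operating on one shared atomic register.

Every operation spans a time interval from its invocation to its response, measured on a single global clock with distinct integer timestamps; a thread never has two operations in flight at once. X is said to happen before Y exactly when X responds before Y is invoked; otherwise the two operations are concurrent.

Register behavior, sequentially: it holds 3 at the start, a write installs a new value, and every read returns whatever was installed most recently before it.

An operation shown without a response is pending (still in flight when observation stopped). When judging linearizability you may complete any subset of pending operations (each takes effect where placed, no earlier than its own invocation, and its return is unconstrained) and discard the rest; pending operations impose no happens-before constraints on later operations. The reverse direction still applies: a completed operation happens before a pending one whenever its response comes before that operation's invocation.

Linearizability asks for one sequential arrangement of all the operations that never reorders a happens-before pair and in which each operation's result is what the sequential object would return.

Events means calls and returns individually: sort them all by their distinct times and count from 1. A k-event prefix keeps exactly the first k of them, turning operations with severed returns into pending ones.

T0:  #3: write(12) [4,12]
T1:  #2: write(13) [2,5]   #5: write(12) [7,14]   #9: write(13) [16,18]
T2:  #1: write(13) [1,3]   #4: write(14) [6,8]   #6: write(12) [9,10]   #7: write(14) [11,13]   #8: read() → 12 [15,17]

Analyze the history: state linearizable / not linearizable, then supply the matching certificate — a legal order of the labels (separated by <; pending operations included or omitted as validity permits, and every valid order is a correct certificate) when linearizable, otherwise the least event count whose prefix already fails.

linearizable — witness: #1 < #2 < #3 < #4 < #6 < #7 < #5 < #8 < #9

step 1: #1 write(13) — value 13
step 2: #2 write(13) — value 13
step 3: #3 write(12) — value 12
step 4: #4 write(14) — value 14
step 5: #6 write(12) — value 12
step 6: #7 write(14) — value 14
step 7: #5 write(12) — value 12
step 8: #8 read() → 12 — value 12
step 9: #9 write(13) — value 13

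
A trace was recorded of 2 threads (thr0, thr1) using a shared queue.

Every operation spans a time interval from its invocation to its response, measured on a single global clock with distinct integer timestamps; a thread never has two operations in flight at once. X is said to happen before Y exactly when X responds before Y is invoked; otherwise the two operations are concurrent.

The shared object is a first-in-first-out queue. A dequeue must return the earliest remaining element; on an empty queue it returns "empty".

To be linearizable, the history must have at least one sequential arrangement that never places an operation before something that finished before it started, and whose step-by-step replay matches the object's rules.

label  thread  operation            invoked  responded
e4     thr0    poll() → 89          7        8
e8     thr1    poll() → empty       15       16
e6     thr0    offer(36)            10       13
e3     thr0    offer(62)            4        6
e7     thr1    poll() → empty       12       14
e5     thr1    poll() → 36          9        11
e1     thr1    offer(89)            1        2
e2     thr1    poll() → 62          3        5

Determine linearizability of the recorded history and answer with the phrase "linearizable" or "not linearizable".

not linearizable

already the first 5 events (up to e2's response at time 5) admit no linearization; the first 4 still do
the completed operations (2 total) allow one real-time order; the queue replay rejects it
no completion choice of the 1 pending operation (e3) rescues it — every subset was tried
one such order, e1, e2 (pending dropped), breaks at step 2 where e2 poll() → 62 is illegal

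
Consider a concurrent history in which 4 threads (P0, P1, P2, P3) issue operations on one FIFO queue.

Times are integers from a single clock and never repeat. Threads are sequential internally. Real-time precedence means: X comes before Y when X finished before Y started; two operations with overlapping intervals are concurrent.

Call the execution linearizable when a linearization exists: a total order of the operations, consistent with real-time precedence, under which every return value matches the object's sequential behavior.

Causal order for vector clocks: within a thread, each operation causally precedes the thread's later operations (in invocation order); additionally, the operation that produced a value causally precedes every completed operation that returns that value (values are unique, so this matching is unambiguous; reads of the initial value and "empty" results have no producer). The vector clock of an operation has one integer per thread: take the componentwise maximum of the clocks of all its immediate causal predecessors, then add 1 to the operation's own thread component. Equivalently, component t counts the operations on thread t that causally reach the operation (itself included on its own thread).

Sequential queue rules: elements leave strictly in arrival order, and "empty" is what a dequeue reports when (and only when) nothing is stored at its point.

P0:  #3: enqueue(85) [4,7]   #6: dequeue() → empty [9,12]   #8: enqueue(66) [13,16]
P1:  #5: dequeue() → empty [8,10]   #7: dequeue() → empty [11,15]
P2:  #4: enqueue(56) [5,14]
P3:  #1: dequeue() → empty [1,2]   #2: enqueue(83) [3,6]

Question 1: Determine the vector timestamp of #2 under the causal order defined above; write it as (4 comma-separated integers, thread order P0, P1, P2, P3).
#1 (invocation 1): nothing precedes it; P3's component alone gives (0, 0, 0, 1)
#4 (invocation 5): nothing precedes it; P2's component alone gives (0, 0, 1, 0)
#5 (invocation 8): nothing precedes it; P1's component alone gives (0, 1, 0, 0)
#3 (invocation 4): nothing precedes it; P0's component alone gives (1, 0, 0, 0)
invoked at 3, #2 merges VC(#1)=(0, 0, 0, 1) and bumps P3's slot → (0, 0, 0, 2)
invoked at 11, #7 merges VC(#5)=(0, 1, 0, 0) and bumps P1's slot → (0, 2, 0, 0)
invoked at 9, #6 merges VC(#3)=(1, 0, 0, 0) and bumps P0's slot → (2, 0, 0, 0)
invoked at 13, #8 merges VC(#6)=(2, 0, 0, 0) and bumps P0's slot → (3, 0, 0, 0)
target: VC(#2) = (0, 0, 0, 2)

(0, 0, 0, 2)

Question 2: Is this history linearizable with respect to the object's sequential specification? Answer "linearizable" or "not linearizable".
cut after 9 events: linearizable; cut after 10 events (#5 responds, time 10): not linearizable
the 4 completed operations admit 2 real-time orders; each fails the FIFO queue replay
including or dropping the 2 pending operations (#4, #6) in any combination fails
sample order #1, #2, #3, #5 (pending dropped) stalls at step 4 — #5 dequeue() → empty has no legal effect
sample order #1, #3, #2, #5 (pending dropped) stalls at step 4 — #5 dequeue() → empty has no legal effect

not linearizable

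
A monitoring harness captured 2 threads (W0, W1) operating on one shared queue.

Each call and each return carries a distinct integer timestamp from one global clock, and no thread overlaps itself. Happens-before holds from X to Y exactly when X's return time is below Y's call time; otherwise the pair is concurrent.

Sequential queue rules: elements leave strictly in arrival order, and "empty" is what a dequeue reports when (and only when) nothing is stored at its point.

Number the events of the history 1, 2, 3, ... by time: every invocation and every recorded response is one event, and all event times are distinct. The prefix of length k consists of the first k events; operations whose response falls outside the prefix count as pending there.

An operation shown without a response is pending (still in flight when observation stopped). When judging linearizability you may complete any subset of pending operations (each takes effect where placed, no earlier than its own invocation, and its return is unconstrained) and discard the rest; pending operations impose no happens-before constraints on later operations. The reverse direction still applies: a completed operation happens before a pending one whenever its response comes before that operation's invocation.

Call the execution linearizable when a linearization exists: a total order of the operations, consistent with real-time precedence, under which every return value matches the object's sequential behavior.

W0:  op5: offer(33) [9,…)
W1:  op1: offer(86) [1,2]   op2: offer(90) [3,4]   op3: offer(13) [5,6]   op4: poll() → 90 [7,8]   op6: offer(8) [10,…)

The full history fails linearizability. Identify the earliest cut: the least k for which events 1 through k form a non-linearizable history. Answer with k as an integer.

8

a valid linearization of events 1..7 exists, for instance op1, op2, op3:
step 1: op1 offer(86) — queue <86>
step 2: op2 offer(90) — queue <86,90>
step 3: op3 offer(13) — queue <86,90,13>
include event 8 — op4 responding at 8 — and every candidate order breaks
for example op1, op2, op3, op4 fails at step 4: op4 poll() → 90 is not legal there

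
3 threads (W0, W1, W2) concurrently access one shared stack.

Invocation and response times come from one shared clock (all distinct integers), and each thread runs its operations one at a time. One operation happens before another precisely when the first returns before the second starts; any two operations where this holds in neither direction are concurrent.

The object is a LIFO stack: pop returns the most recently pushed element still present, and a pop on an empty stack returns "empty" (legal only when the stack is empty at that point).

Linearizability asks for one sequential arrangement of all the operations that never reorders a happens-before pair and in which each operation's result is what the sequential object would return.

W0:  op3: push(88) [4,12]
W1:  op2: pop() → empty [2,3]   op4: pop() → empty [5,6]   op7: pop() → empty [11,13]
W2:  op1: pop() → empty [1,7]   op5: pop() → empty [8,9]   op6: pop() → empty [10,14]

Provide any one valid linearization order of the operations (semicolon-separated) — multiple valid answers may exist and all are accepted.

op1; op2; op4; op5; op6; op7; op3

1. op1 pop() → empty, leaving stack <>
2. op2 pop() → empty, leaving stack <>
3. op4 pop() → empty, leaving stack <>
4. op5 pop() → empty, leaving stack <>
5. op6 pop() → empty, leaving stack <>
6. op7 pop() → empty, leaving stack <>
7. op3 push(88), leaving stack <88>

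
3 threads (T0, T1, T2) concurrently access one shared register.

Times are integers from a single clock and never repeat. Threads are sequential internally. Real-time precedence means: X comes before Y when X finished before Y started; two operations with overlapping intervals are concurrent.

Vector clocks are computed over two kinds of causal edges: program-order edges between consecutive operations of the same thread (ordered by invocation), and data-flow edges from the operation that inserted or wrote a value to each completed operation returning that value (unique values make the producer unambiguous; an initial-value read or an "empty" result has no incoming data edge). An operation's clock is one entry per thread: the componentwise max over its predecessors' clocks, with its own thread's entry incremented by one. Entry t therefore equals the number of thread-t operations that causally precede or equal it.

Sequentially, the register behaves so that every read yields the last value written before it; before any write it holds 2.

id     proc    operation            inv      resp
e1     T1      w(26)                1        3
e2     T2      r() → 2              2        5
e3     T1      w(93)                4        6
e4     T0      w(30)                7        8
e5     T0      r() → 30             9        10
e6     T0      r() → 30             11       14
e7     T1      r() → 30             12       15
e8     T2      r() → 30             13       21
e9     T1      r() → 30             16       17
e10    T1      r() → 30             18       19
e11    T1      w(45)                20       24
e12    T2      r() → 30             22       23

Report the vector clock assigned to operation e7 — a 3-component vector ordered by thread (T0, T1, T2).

(1, 3, 0)

no predecessors for e2 (invoked 2): T2 increments from zero → (0, 0, 1)
no predecessors for e1 (invoked 1): T1 increments from zero → (0, 1, 0)
no predecessors for e4 (invoked 7): T0 increments from zero → (1, 0, 0)
VC(e3, invoked at 4): max of VC(e1)=(0, 1, 0), then +1 on thread T1 → (0, 2, 0)
VC(e5, invoked at 9): max of VC(e4)=(1, 0, 0), then +1 on thread T0 → (2, 0, 0)
VC(e8, invoked at 13): max of VC(e2)=(0, 0, 1), VC(e4)=(1, 0, 0), then +1 on thread T2 → (1, 0, 2)
VC(e6, invoked at 11): max of VC(e4)=(1, 0, 0), VC(e5)=(2, 0, 0), then +1 on thread T0 → (3, 0, 0)
VC(e12, invoked at 22): max of VC(e4)=(1, 0, 0), VC(e8)=(1, 0, 2), then +1 on thread T2 → (1, 0, 3)
VC(e7, invoked at 12): max of VC(e3)=(0, 2, 0), VC(e4)=(1, 0, 0), then +1 on thread T1 → (1, 3, 0)
VC(e9, invoked at 16): max of VC(e4)=(1, 0, 0), VC(e7)=(1, 3, 0), then +1 on thread T1 → (1, 4, 0)
VC(e10, invoked at 18): max of VC(e4)=(1, 0, 0), VC(e9)=(1, 4, 0), then +1 on thread T1 → (1, 5, 0)
VC(e11, invoked at 20): max of VC(e10)=(1, 5, 0), then +1 on thread T1 → (1, 6, 0)
target: VC(e7) = (1, 3, 0)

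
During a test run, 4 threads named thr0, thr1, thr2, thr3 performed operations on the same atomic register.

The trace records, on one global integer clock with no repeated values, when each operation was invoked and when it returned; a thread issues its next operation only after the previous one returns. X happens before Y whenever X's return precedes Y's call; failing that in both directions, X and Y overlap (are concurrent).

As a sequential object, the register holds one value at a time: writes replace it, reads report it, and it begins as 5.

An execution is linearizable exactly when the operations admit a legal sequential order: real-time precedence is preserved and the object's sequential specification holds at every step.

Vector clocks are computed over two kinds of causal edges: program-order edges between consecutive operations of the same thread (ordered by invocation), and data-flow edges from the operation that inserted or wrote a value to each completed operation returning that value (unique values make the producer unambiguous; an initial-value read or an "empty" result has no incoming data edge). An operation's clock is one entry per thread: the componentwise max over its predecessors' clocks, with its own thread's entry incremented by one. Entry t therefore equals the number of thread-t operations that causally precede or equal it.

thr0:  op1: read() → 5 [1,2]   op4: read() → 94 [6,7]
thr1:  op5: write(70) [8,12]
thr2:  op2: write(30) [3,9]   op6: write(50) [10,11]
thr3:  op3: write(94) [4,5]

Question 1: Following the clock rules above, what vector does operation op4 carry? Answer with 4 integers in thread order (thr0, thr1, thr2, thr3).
root op op3, invoked 4: fresh clock plus thr3's own tick → (0, 0, 0, 1)
root op op2, invoked 3: fresh clock plus thr2's own tick → (0, 0, 1, 0)
root op op5, invoked 8: fresh clock plus thr1's own tick → (0, 1, 0, 0)
root op op1, invoked 1: fresh clock plus thr0's own tick → (1, 0, 0, 0)
invoked at 10, op6 merges VC(op2)=(0, 0, 1, 0) and bumps thr2's slot → (0, 0, 2, 0)
invoked at 6, op4 merges VC(op1)=(1, 0, 0, 0), VC(op3)=(0, 0, 0, 1) and bumps thr0's slot → (2, 0, 0, 1)
target: VC(op4) = (2, 0, 0, 1)

(2, 0, 0, 1)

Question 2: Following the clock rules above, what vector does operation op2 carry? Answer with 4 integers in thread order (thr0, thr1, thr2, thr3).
no predecessors for op3 (invoked 4): thr3 increments from zero → (0, 0, 0, 1)
no predecessors for op2 (invoked 3): thr2 increments from zero → (0, 0, 1, 0)
no predecessors for op5 (invoked 8): thr1 increments from zero → (0, 1, 0, 0)
no predecessors for op1 (invoked 1): thr0 increments from zero → (1, 0, 0, 0)
from VC(op2)=(0, 0, 1, 0), op6 (invoked 10) maxes components and bumps thr2 → (0, 0, 2, 0)
from VC(op1)=(1, 0, 0, 0), VC(op3)=(0, 0, 0, 1), op4 (invoked 6) maxes components and bumps thr0 → (2, 0, 0, 1)
target: VC(op2) = (0, 0, 1, 0)

(0, 0, 1, 0)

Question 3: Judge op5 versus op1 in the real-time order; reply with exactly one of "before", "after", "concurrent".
op5 spans [8,12], op1 spans [1,2]
resp(op1)=2 < inv(op5)=8

after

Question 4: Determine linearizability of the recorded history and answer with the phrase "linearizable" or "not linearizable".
one valid linearization: op1, op2, op3, op4, op5, op6
1. op1 read() → 5, leaving value 5
2. op2 write(30), leaving value 30
3. op3 write(94), leaving value 94
4. op4 read() → 94, leaving value 94
5. op5 write(70), leaving value 70
6. op6 write(50), leaving value 50

linearizable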